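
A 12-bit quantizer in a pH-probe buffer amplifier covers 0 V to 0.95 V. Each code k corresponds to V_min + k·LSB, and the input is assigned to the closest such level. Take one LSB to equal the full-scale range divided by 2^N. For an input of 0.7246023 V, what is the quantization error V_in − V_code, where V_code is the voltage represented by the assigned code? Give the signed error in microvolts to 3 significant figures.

Range is 0.95 V. LSB = 0.95 V / 2^12 ≈ 231.9 µV.
(V_in − V_min)/LSB = (0.7246023 − (0)) × 4096/0.95 = 3124.1800 → nearest code k = 3124.
V_code = 0 + (3124/4096) × 0.95 = 0.7245605469 V.
V_in − V_code = 0.7246023 − (0.7245605469) = +41.8 µV.

+41.8 µV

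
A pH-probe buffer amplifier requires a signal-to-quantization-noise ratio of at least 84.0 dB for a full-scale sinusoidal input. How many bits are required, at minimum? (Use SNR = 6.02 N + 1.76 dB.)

Solving 6.02 N ≥ 84.0 − 1.76: N ≥ 13.661. Round up → N = 14.

14 bits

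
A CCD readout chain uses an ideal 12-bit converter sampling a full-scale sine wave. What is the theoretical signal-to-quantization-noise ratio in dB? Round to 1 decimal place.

74.0 dB

For an ideal N-bit converter with full-scale sine input, SNR = 6.02 N + 1.76 dB. SNR = 6.02 × 12 + 1.76 = 72.24 + 1.76 = 74.00 dB.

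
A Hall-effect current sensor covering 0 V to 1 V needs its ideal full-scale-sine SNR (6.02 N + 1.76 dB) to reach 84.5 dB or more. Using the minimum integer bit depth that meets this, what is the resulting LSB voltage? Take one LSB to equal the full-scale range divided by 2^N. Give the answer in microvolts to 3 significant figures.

61.0 µV

V_FS = 1 V.
N ≥ (84.5 − 1.76)/6.02 = 13.744 → N_min = 14.
Step size = 1/16384 V = 61.0 µV.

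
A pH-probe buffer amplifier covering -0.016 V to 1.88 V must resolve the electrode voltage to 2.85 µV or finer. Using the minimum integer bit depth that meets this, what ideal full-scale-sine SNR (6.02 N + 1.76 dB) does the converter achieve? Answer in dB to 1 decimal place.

122.2 dB

The full-scale span is 1.88 − (-0.016) = 1.896 V.
Levels needed ≥ 1.896/2.85 µV = 665300. 2^20 = 1048576 suffices, so N_min = 20.
6.02(20) + 1.76 = 122.16 dB.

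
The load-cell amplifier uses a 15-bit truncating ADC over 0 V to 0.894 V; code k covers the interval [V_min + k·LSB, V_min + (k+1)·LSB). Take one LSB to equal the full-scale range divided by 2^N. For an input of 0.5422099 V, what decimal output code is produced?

19873

V_FS = 0.894 V. LSB = 0.894 V / 2^15 ≈ 27.28 µV.
V_in − V_min = 0.5422099 − (0) = 0.5422099 V.
Divide by LSB: 0.5422099 × 32768/0.894 = 19873.7517.
Truncating gives code 19873.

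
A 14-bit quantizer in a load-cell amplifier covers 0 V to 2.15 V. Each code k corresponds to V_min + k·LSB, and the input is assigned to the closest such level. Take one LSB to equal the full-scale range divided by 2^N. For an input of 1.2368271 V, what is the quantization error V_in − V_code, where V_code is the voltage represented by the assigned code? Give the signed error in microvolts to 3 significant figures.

+26.0 µV

Span = 2.15 V. LSB = 2.15 V / 2^14 ≈ 131.2 µV.
Position in LSBs: (1.2368271 − (0)) × 16384/2.15 = 9425.1978; rounding gives k = 9425.
V_code = 0 + (9425/16384) × 2.15 = 1.2368011475 V.
V_in − V_code = 1.2368271 − (1.2368011475) = +26.0 µV.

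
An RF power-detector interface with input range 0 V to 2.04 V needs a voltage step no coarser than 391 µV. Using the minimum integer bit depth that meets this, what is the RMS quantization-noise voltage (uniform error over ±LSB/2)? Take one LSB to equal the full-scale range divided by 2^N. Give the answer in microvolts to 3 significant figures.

71.9 µV

Full-scale range = 2.04 V.
Levels needed ≥ 2.04/391 µV = 5217. 2^13 = 8192 suffices, so N_min = 13.
Step size = 2.04/8192 V = 249.02 µV.
RMS noise = LSB/√12 = 71.9 µV.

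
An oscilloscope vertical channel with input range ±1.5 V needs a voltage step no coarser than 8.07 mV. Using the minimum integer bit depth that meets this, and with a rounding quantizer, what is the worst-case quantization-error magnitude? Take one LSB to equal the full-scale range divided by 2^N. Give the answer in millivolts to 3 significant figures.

2.93 mV

The full-scale span is 1.5 − (-1.5) = 3 V.
Need 2^N ≥ 3 V / 8.07 mV = 371.7 → N_min = 9.
LSB = 3 V / 2^9 = 5.8594 mV.
|e|_max = LSB/2 = 2.93 mV.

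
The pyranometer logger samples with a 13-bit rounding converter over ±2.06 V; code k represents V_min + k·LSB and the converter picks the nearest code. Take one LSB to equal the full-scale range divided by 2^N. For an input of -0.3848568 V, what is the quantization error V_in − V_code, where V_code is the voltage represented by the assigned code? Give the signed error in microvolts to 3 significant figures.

The full-scale span is 2.06 − (-2.06) = 4.12 V. LSB = 4.12 V / 2^13 ≈ 0.5029 mV.
Position in LSBs: (-0.3848568 − (-2.06)) × 8192/4.12 = 3330.7702; rounding gives k = 3331.
V_code = V_min + k × range/2^13 = -2.06 + 3331 × 4.12/8192 = -0.3847412109 V.
e = -0.3848568 − (-0.3847412109) = −116 µV.

−116 µV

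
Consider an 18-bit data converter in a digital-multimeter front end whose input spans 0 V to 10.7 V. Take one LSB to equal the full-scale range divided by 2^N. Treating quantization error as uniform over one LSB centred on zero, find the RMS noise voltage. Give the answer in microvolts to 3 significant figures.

11.8 µV

V_FS = 10.7 V.
One LSB is 10.7 V / 262144 = 40.817 µV.
σ_q = LSB/√12 = 40.817 µV/3.4641 = 11.8 µV.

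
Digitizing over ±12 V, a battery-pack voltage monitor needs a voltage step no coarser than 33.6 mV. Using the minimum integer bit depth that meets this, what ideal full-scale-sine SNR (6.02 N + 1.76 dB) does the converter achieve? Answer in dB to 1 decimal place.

Range = 12 − (-12) = 24 V.
Levels needed ≥ 24/33.6 mV = 714.3. 2^10 = 1024 suffices, so N_min = 10.
Ideal SNR at N = 10: 6.02·10 + 1.76 = 62.0 dB.

62.0 dB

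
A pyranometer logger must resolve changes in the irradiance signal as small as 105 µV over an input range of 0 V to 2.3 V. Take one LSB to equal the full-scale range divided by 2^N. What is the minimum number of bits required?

Span = 2.3 V.
Need 2^N ≥ 2.3 V / 105 µV = 21900 → N_min = 15.

15 bits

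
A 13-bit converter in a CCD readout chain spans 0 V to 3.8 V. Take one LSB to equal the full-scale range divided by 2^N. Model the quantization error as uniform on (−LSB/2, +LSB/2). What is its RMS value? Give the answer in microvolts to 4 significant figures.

133.9 µV

V_FS = 3.8 V.
Step size = 3.8/8192 V = 463.867 µV.
For a uniform distribution on [−LSB/2, +LSB/2], V_rms = LSB/√12 = 463.867 µV/3.4641 = 133.9 µV.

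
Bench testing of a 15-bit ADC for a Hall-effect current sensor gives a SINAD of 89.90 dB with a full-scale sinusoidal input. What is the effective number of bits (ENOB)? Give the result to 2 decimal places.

14.64 bits

(89.90 − 1.76) / 6.02 = 88.14/6.02 = 14.6412 effective bits.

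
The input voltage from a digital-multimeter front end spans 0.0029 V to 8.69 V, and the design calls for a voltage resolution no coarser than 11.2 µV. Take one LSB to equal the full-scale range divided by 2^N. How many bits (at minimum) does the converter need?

Full-scale range = 8.69 V − (0.0029 V) = 8.6871 V.
Required number of levels: 8.6871/11.2 µV = 775630; smallest N with 2^N ≥ that is 20.

20 bits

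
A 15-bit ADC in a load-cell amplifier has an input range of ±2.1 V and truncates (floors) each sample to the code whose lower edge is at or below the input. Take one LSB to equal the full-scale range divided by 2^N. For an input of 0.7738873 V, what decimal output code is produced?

The full-scale span is 2.1 − (-2.1) = 4.2 V. LSB = 4.2 V / 2^15 ≈ 128.2 µV.
V_in − V_min = 0.7738873 − (-2.1) = 2.8738873 V.
Divide by LSB: 2.8738873 × 32768/4.2 = 22421.7950.
Truncating gives code 22421.

22421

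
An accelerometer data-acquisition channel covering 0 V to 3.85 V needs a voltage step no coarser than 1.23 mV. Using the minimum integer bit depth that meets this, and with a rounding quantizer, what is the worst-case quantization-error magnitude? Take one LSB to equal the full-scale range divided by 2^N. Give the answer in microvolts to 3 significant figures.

470 µV

Span = 3.85 V.
Levels needed ≥ 3.85/1.23 mV = 3130. 2^12 = 4096 suffices, so N_min = 12.
One LSB is 3.85 V / 4096 = 0.93994 mV.
Max error for round-to-nearest is LSB/2 = 470 µV.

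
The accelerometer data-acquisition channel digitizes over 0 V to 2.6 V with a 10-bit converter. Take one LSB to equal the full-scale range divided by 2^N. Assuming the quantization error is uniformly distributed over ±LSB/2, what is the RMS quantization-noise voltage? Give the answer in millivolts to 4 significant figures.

V_FS = 2.6 V.
LSB = 2.6 V / 2^10 = 2.53906 mV.
V_rms = LSB/√12 = 2.53906 mV / √12 = 0.7330 mV.

0.7330 mV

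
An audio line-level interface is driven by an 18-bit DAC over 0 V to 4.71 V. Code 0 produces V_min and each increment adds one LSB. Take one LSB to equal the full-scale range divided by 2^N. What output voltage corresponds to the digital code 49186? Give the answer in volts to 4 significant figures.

Span = 4.71 V. LSB = 4.71 V / 2^18.
V_out = V_min + code × LSB = 0 V + 49186 × 4.71 V / 262144
      = 0 + 0.883736 = 0.883736 V.

0.8837 V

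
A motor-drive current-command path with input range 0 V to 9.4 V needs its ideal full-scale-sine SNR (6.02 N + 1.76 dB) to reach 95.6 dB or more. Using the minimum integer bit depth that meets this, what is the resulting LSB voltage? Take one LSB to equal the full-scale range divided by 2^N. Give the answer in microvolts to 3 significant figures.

Span = 9.4 V.
N ≥ (95.6 − 1.76)/6.02 = 15.588 → N_min = 16.
LSB = 9.4 V ÷ 2^16 = 9.4/65536 V = 143 µV.

143 µV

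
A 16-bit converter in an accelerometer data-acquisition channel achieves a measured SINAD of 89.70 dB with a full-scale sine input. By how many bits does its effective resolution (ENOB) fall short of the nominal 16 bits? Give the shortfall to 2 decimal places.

1.39 bits

ENOB = (SINAD − 1.76)/6.02 = (89.70 − 1.76)/6.02 = 14.6080 bits.
16 − 14.6080 = 1.39 bits below nominal.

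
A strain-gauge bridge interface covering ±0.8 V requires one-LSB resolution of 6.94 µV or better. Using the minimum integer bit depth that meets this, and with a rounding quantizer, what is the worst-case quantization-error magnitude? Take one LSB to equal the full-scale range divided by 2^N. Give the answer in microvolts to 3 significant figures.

Span: 0.8 V − (-0.8 V) = 1.6 V.
Levels needed ≥ 1.6/6.94 µV = 230500. 2^18 = 262144 suffices, so N_min = 18.
Step size = 1.6/262144 V = 6.1035 µV.
Half an LSB is 3.05 µV.

3.05 µV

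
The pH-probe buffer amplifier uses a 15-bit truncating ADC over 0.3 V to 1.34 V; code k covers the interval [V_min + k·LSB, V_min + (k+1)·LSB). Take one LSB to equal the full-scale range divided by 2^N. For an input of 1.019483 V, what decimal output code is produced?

22669

Span: 1.34 V − (0.3 V) = 1.04 V. LSB = 1.04 V / 2^15 ≈ 31.74 µV.
(V_in − V_min) × 2^15/range = (1.019483 − (0.3)) × 32768/1.04 = 22669.249.
Floor → code = 22669.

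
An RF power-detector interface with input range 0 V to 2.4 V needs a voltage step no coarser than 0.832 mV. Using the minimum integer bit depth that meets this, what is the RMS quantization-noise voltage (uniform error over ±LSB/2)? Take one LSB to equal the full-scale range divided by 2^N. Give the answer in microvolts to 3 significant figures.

169 µV

Span = 2.4 V.
Need 2^N ≥ 2.4 V / 0.832 mV = 2885 → N_min = 12.
Step size = 2.4/4096 V = 0.58594 mV.
V_rms = LSB/√12 = 169 µV.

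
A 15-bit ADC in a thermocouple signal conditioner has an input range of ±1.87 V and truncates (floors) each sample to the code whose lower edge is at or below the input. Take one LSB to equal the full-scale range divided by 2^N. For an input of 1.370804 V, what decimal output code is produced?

28394

The full-scale span is 1.87 − (-1.87) = 3.74 V. LSB = 3.74 V / 2^15 ≈ 114.1 µV.
V_in − V_min = 1.370804 − (-1.87) = 3.240804 V.
Divide by LSB: 3.240804 × 32768/3.74 = 28394.2956.
Truncating gives code 28394.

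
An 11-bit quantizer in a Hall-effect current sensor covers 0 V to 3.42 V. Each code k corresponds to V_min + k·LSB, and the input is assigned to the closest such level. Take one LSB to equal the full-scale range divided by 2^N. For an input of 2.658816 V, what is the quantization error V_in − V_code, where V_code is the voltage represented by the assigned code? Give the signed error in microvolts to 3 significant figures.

+300 µV

Span = 3.42 V. LSB = 3.42 V / 2^11 ≈ 1.670 mV.
(V_in − V_min)/LSB = (2.658816 − (0)) × 2048/3.42 = 1592.1799 → nearest code k = 1592.
V_code = V_min + k × range/2^11 = 0 + 1592 × 3.42/2048 = 2.658515625 V.
e = 2.658816 − (2.658515625) = +300 µV.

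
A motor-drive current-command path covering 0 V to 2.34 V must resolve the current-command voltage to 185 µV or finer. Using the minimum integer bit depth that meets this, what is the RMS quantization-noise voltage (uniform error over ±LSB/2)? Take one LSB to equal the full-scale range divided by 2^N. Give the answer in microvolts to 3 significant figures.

41.2 µV

Full-scale range = 2.34 V.
Levels needed ≥ 2.34/185 µV = 12650. 2^14 = 16384 suffices, so N_min = 14.
One LSB is 2.34 V / 16384 = 142.82 µV.
σ_q = LSB/√12 = 142.82 µV/3.4641 = 41.2 µV.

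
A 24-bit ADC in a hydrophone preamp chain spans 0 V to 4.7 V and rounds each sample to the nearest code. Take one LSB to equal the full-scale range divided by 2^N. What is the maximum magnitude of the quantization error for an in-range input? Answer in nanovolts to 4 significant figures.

140.1 nV

Full-scale range = 4.7 V.
One LSB is 4.7 V / 16777216 = 280.142 nV.
A rounding quantizer has |error| ≤ LSB/2 = 140.1 nV.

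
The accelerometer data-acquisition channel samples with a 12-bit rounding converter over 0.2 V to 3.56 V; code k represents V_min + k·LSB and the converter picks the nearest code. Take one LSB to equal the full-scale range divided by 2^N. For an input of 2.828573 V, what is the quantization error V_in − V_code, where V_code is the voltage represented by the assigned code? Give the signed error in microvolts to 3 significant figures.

Range = 3.56 − (0.2) = 3.36 V. LSB = 3.36 V / 2^12 ≈ 0.8203 mV.
Position in LSBs: (2.828573 − (0.2)) × 4096/3.36 = 3204.3557; rounding gives k = 3204.
V_code = 0.2 + (3204/4096) × 3.36 = 2.828281250 V.
Error = V_in − V_code = 2.828573 − (2.828281250) = +292 µV.

+292 µV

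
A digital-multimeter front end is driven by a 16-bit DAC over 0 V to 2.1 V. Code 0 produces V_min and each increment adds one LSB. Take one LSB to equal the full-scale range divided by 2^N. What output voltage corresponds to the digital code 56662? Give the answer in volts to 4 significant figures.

Range is 2.1 V. LSB = 2.1 V / 2^16.
V_out = 0 + 56662 × (2.1/65536) V
      = 0 + 1.81565 = 1.81565 V.

1.816 V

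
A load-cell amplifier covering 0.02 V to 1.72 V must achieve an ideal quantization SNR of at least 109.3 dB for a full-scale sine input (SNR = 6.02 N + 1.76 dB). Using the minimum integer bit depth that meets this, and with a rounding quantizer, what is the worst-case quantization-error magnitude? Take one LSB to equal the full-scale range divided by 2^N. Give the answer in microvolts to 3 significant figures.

Full-scale range = 1.72 V − (0.02 V) = 1.7 V.
Solving 6.02 N ≥ 109.3 − 1.76: N ≥ 17.864. Round up → N = 18.
LSB = 1.7 V / 2^18 = 6.4850 µV.
Half an LSB is 3.24 µV.

3.24 µV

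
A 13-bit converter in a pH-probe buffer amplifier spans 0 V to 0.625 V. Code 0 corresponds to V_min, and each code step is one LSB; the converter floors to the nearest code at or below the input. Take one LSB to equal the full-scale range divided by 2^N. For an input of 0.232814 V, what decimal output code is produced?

3051

Range is 0.625 V. LSB = 0.625 V / 2^13 ≈ 76.29 µV.
(V_in − V_min) × 2^13/range = (0.232814 − (0)) × 8192/0.625 = 3051.540.
Floor → code = 3051.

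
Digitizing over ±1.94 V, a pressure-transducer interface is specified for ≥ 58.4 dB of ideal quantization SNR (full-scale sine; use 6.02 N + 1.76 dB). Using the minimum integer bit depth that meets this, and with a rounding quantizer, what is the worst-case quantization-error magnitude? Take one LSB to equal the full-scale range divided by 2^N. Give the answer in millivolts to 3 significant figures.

1.89 mV

Full-scale range = 1.94 V − (-1.94 V) = 3.88 V.
Solving 6.02 N ≥ 58.4 − 1.76: N ≥ 9.409. Round up → N = 10.
Step size = 3.88/1024 V = 3.7891 mV.
Half an LSB is 1.89 mV.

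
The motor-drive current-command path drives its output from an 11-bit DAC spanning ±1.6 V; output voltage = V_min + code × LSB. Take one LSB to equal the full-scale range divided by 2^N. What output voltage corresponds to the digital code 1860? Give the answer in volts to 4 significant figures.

Range = 1.6 − (-1.6) = 3.2 V. LSB = 3.2 V / 2^11.
Output = V_min + (1860/2048) × range = -1.6 + 0.908203 × 3.2 V
      = -1.6 + 2.90625 = 1.30625 V.

1.306 V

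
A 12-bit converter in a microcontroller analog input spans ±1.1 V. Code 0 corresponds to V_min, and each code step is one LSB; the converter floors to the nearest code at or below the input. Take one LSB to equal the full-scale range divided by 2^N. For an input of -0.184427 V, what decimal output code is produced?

Span: 1.1 V − (-1.1 V) = 2.2 V. LSB = 2.2 V / 2^12 ≈ 0.5371 mV.
code = ⌊(V_in − V_min)/LSB⌋ = ⌊(V_in − V_min) × 2^12 / range⌋
     = ⌊(-0.184427 − (-1.1)) × 4096 / 2.2⌋ = ⌊0.915573 × 4096/2.2⌋
     = ⌊1704.630⌋ = 1704.

1704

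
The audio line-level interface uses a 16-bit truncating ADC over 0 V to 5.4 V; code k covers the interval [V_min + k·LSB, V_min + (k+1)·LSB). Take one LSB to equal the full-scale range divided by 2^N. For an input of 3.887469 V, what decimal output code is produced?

47179

Full-scale range = 5.4 V. LSB = 5.4 V / 2^16 ≈ 82.40 µV.
code = ⌊(V_in − V_min)/LSB⌋ = ⌊(V_in − V_min) × 2^16 / range⌋
     = ⌊(3.887469 − (0)) × 65536 / 5.4⌋ = ⌊3.887469 × 65536/5.4⌋
     = ⌊47179.476⌋ = 47179.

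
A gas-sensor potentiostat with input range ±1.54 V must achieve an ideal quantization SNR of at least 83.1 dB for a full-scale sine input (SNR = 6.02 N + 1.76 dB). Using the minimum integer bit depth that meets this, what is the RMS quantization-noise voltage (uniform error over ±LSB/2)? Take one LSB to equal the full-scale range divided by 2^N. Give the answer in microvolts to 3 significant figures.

54.3 µV

Range = 1.54 − (-1.54) = 3.08 V.
6.02 N + 1.76 ≥ 83.1 gives N ≥ 13.512, so the minimum integer is 14.
LSB = 3.08 V ÷ 2^14 = 3.08/16384 V = 187.99 µV.
V_rms = LSB/√12 = 54.3 µV.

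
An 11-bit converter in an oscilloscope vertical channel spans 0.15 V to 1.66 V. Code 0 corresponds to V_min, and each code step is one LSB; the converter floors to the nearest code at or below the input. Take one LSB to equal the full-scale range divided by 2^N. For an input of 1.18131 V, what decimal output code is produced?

1398

Full-scale range = 1.66 V − (0.15 V) = 1.51 V. LSB = 1.51 V / 2^11 ≈ 0.7373 mV.
(V_in − V_min) × 2^11/range = (1.18131 − (0.15)) × 2048/1.51 = 1398.757.
Floor → code = 1398.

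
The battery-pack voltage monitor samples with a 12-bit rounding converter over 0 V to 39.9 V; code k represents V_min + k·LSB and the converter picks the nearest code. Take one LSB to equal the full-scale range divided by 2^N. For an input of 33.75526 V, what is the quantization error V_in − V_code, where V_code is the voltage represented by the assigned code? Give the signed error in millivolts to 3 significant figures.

+1.96 mV

V_FS = 39.9 V. LSB = 39.9 V / 2^12 ≈ 9.741 mV.
(V_in − V_min)/LSB = (33.75526 − (0)) × 4096/39.9 = 3465.2016 → nearest code k = 3465.
V_code = V_min + k × range/2^12 = 0 + 3465 × 39.9/4096 = 33.75329590 V.
e = 33.75526 − (33.75329590) = +1.96 mV.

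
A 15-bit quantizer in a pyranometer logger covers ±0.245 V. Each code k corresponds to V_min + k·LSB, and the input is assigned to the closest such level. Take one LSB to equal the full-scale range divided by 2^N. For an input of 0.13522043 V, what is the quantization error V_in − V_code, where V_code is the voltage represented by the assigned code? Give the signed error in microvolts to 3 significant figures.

The full-scale span is 0.245 − (-0.245) = 0.49 V. LSB = 0.49 V / 2^15 ≈ 14.95 µV.
(V_in − V_min)/LSB = (0.13522043 − (-0.245)) × 32768/0.49 = 25426.6593 → nearest code k = 25427.
Reconstructed level: -0.245 + 25427 × 0.49/32768 V = 0.13522552490 V.
e = 0.13522043 − (0.13522552490) = −5.09 µV.

−5.09 µV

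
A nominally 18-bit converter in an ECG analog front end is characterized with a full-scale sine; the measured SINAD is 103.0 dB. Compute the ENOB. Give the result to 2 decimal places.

16.82 bits

ENOB = (103.0 − 1.76)/6.02 = 16.8173 bits.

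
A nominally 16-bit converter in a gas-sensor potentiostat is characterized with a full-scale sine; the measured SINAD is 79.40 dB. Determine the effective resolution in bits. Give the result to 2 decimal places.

12.90 bits

Inverting SNR = 6.02 N + 1.76: N_eff = (79.40 − 1.76)/6.02 = 12.8970.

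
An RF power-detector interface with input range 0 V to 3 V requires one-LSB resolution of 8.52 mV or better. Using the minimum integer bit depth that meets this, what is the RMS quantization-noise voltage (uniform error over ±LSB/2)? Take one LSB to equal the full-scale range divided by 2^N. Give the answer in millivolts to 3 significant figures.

1.69 mV

V_FS = 3 V.
3 V / 8.52 mV = 352.1. Since 2^8 = 256 and 2^9 = 512, N = 9.
Step size = 3/512 V = 5.8594 mV.
V_rms = LSB/√12 = 1.69 mV.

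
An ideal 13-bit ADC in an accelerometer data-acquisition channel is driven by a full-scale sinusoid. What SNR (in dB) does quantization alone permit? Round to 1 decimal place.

SNR = 6.02·13 + 1.76 = 80.02 dB.

80.0 dB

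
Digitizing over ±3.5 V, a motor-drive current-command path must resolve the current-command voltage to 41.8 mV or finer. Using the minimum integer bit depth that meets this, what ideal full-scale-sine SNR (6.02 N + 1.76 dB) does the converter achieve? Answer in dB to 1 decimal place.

Range = 3.5 − (-3.5) = 7 V.
Required number of levels: 7/41.8 mV = 167.46; smallest N with 2^N ≥ that is 8.
SNR = 6.02 × 8 + 1.76 = 49.92 dB.

49.9 dB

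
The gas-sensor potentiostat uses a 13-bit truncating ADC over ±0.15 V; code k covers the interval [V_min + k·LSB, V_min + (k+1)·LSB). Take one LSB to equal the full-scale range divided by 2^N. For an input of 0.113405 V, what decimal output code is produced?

Full-scale range = 0.15 V − (-0.15 V) = 0.3 V. LSB = 0.3 V / 2^13 ≈ 36.62 µV.
V_in − V_min = 0.113405 − (-0.15) = 0.263405 V.
Divide by LSB: 0.263405 × 8192/0.3 = 7192.7125.
Truncating gives code 7192.

7192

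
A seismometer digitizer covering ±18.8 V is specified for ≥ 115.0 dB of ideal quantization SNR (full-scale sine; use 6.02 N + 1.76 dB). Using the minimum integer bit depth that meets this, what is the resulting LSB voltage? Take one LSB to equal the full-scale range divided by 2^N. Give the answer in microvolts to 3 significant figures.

71.7 µV

Span: 18.8 V − (-18.8 V) = 37.6 V.
Solving 6.02 N ≥ 115.0 − 1.76: N ≥ 18.811. Round up → N = 19.
Step size = 37.6/524288 V = 71.7 µV.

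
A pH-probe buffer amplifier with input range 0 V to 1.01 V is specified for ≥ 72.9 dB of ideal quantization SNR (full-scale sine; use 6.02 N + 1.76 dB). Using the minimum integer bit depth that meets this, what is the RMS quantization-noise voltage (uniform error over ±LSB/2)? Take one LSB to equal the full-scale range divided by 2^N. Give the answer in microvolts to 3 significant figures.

V_FS = 1.01 V.
Required N = ⌈(72.9 − 1.76)/6.02⌉ = ⌈11.817⌉ = 12.
LSB = 1.01 V ÷ 2^12 = 1.01/4096 V = 246.58 µV.
V_rms = LSB/√12 = 71.2 µV.

71.2 µV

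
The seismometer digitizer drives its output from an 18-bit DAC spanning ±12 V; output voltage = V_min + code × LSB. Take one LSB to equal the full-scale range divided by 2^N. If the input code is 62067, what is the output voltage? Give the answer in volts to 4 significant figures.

Full-scale range = 12 V − (-12 V) = 24 V. LSB = 24 V / 2^18.
V_out = V_min + code × LSB = -12 V + 62067 × 24 V / 262144
      = -12 V + 5.68240 V = -6.31760 V.

-6.318 V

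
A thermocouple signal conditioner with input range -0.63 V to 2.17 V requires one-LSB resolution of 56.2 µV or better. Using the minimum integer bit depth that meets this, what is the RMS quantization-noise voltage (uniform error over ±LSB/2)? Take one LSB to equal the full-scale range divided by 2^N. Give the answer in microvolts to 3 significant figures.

Full-scale range = 2.17 V − (-0.63 V) = 2.8 V.
Need 2^N ≥ 2.8 V / 56.2 µV = 49820 → N_min = 16.
One LSB is 2.8 V / 65536 = 42.725 µV.
RMS noise = LSB/√12 = 12.3 µV.

12.3 µV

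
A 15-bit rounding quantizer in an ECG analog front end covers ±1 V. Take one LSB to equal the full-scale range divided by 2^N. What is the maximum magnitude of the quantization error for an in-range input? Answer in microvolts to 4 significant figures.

30.52 µV

The full-scale span is 1 − (-1) = 2 V.
One LSB is 2 V / 32768 = 61.0352 µV.
|e|_max = LSB/2 = 30.52 µV.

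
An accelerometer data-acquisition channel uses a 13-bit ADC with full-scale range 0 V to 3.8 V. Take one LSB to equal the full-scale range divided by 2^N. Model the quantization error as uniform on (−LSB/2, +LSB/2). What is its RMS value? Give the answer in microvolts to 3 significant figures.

V_FS = 3.8 V.
Step size = 3.8/8192 V = 463.87 µV.
RMS of a uniform error over width LSB is LSB/√12 = 134 µV.

134 µV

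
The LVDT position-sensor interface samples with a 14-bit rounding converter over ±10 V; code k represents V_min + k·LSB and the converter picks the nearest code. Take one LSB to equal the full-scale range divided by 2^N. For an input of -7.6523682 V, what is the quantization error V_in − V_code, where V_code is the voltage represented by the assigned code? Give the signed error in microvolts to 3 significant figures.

+220 µV

The full-scale span is 10 − (-10) = 20 V. LSB = 20 V / 2^14 ≈ 1.221 mV.
Position in LSBs: (-7.6523682 − (-10)) × 16384/20 = 1923.1800; rounding gives k = 1923.
Reconstructed level: -10 + 1923 × 20/16384 V = -7.6525878906 V.
Error = V_in − V_code = -7.6523682 − (-7.6525878906) = +220 µV.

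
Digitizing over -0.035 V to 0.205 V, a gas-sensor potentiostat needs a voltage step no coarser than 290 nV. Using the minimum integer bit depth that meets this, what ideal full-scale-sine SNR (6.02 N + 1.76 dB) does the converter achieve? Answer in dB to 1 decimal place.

Full-scale range = 0.205 V − (-0.035 V) = 0.24 V.
Need 2^N ≥ 0.24 V / 290 nV = 827600 → N_min = 20.
6.02(20) + 1.76 = 122.16 dB.

122.2 dB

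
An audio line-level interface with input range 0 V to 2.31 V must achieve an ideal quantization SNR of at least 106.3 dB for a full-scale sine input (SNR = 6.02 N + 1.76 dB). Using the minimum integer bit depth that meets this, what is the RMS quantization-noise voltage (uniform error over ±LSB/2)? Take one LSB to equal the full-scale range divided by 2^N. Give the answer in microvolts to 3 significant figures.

2.54 µV

V_FS = 2.31 V.
N ≥ (106.3 − 1.76)/6.02 = 17.365 → N_min = 18.
Step size = 2.31/262144 V = 8.8120 µV.
σ_q = LSB/√12 = 8.8120 µV/3.4641 = 2.54 µV.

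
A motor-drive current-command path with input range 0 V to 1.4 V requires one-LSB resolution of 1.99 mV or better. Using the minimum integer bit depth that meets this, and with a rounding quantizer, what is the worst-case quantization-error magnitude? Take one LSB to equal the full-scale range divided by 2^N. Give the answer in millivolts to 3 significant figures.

0.684 mV

Span = 1.4 V.
Required number of levels: 1.4/1.99 mV = 703.52; smallest N with 2^N ≥ that is 10.
Step size = 1.4/1024 V = 1.3672 mV.
|e|_max = LSB/2 = 0.684 mV.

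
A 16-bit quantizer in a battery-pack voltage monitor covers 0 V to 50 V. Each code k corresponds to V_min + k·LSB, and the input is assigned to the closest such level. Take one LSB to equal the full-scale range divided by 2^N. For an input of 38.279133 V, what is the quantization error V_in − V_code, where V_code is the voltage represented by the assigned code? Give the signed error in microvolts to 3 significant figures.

Span = 50 V. LSB = 50 V / 2^16 ≈ 0.7629 mV.
(V_in − V_min)/LSB = (38.279133 − (0)) × 65536/50 = 50173.2252 → nearest code k = 50173.
V_code = V_min + k × range/2^16 = 0 + 50173 × 50/65536 = 38.278961182 V.
e = 38.279133 − (38.278961182) = +172 µV.

+172 µV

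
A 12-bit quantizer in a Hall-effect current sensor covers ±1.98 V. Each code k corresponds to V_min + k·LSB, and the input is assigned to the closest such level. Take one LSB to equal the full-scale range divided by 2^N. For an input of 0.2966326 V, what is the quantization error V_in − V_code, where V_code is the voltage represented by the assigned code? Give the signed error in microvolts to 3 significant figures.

−174 µV

Range = 1.98 − (-1.98) = 3.96 V. LSB = 3.96 V / 2^12 ≈ 0.9668 mV.
Position in LSBs: (0.2966326 − (-1.98)) × 4096/3.96 = 2354.8200; rounding gives k = 2355.
V_code = -1.98 + (2355/4096) × 3.96 = 0.2968066406 V.
V_in − V_code = 0.2966326 − (0.2968066406) = −174 µV.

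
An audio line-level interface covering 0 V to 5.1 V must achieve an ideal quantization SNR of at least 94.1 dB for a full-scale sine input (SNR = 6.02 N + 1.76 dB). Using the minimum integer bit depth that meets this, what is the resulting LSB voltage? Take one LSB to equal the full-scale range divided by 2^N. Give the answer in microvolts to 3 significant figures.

Range is 5.1 V.
Required N = ⌈(94.1 − 1.76)/6.02⌉ = ⌈15.339⌉ = 16.
Step size = 5.1/65536 V = 77.8 µV.

77.8 µV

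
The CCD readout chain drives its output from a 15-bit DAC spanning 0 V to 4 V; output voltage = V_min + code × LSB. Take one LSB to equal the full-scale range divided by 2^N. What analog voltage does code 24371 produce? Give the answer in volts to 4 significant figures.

2.975 V

Range is 4 V. LSB = 4 V / 2^15.
V_out = 0 + 24371 × (4/32768) V
      = 0 + 2.97498 = 2.97498 V.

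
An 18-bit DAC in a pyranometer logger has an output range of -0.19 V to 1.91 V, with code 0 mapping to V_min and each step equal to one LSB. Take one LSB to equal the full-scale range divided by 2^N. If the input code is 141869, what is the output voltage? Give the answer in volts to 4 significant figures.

0.9465 V

The full-scale span is 1.91 − (-0.19) = 2.1 V. LSB = 2.1 V / 2^18.
Output = V_min + (141869/262144) × range = -0.19 + 0.541187 × 2.1 V
      = -0.19 V + 1.13649 V = 0.946493 V.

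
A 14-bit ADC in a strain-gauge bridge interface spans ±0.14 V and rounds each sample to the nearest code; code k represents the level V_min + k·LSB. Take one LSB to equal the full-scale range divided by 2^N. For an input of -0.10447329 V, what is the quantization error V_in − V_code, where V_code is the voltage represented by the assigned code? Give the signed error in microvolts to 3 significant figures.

−3.08 µV

Full-scale range = 0.14 V − (-0.14 V) = 0.28 V. LSB = 0.28 V / 2^14 ≈ 17.09 µV.
(V_in − V_min)/LSB = (-0.10447329 − (-0.14)) × 16384/0.28 = 2078.8201 → nearest code k = 2079.
V_code = V_min + k × range/2^14 = -0.14 + 2079 × 0.28/16384 = -0.10447021484 V.
e = -0.10447329 − (-0.10447021484) = −3.08 µV.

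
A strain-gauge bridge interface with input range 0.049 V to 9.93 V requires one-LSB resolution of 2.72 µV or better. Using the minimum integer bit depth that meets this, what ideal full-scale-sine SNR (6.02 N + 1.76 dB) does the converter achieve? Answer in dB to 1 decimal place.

Span: 9.93 V − (0.049 V) = 9.881 V.
9.881 V / 2.72 µV = 3.633e6. Since 2^21 = 2097152 and 2^22 = 4194304, N = 22.
Ideal SNR at N = 22: 6.02·22 + 1.76 = 134.2 dB.

134.2 dB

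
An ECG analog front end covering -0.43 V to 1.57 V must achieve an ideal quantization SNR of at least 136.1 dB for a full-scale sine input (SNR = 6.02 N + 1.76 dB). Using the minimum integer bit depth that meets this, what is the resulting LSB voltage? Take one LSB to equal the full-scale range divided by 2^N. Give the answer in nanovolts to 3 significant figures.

Full-scale range = 1.57 V − (-0.43 V) = 2 V.
6.02 N + 1.76 ≥ 136.1 gives N ≥ 22.316, so the minimum integer is 23.
LSB = 2 V ÷ 2^23 = 2/8388608 V = 238 nV.

238 nV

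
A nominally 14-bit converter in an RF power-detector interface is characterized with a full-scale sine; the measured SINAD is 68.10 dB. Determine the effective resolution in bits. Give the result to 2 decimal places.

11.02 bits

ENOB = (SINAD − 1.76) / 6.02 = (68.10 − 1.76) / 6.02 = 66.34 / 6.02 = 11.0199.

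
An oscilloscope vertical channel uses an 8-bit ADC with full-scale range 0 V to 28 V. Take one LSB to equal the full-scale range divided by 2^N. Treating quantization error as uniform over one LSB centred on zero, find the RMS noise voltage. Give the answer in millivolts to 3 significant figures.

Span = 28 V.
One LSB is 28 V / 256 = 109.38 mV.
RMS of a uniform error over width LSB is LSB/√12 = 31.6 mV.

31.6 mV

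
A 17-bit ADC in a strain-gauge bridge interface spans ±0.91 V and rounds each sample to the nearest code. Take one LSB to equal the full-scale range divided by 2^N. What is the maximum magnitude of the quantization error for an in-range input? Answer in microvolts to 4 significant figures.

Full-scale range = 0.91 V − (-0.91 V) = 1.82 V.
Step size = 1.82/131072 V = 13.8855 µV.
Worst-case error for round-to-nearest is half an LSB: 6.943 µV.

6.943 µV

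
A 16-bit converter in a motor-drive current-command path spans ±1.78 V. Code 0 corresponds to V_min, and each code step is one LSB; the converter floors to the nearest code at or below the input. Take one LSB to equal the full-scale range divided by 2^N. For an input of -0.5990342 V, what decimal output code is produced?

21740

Full-scale range = 1.78 V − (-1.78 V) = 3.56 V. LSB = 3.56 V / 2^16 ≈ 54.32 µV.
code = ⌊(V_in − V_min)/LSB⌋ = ⌊(V_in − V_min) × 2^16 / range⌋
     = ⌊(-0.5990342 − (-1.78)) × 65536 / 3.56⌋ = ⌊1.1809658 × 65536/3.56⌋
     = ⌊21740.386⌋ = 21740.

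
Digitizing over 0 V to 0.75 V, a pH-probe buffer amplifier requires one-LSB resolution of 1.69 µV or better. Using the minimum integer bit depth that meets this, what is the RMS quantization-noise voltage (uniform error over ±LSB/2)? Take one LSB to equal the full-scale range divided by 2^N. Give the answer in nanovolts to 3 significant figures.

Range is 0.75 V.
0.75 V / 1.69 µV = 443800. Since 2^18 = 262144 and 2^19 = 524288, N = 19.
One LSB is 0.75 V / 524288 = 1.4305 µV.
RMS noise = LSB/√12 = 413 nV.

413 nV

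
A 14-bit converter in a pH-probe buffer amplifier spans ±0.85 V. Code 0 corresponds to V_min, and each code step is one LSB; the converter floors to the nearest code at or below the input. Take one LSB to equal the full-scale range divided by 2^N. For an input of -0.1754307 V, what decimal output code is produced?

Full-scale range = 0.85 V − (-0.85 V) = 1.7 V. LSB = 1.7 V / 2^14 ≈ 103.8 µV.
code = ⌊(V_in − V_min)/LSB⌋ = ⌊(V_in − V_min) × 2^14 / range⌋
     = ⌊(-0.1754307 − (-0.85)) × 16384 / 1.7⌋ = ⌊0.6745693 × 16384/1.7⌋
     = ⌊6501.261⌋ = 6501.

6501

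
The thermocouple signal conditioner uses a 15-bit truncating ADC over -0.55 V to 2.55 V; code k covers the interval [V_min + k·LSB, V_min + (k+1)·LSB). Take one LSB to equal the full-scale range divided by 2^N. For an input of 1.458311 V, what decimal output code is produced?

21228

Full-scale range = 2.55 V − (-0.55 V) = 3.1 V. LSB = 3.1 V / 2^15 ≈ 94.60 µV.
code = ⌊(V_in − V_min)/LSB⌋ = ⌊(V_in − V_min) × 2^15 / range⌋
     = ⌊(1.458311 − (-0.55)) × 32768 / 3.1⌋ = ⌊2.008311 × 32768/3.1⌋
     = ⌊21228.495⌋ = 21228.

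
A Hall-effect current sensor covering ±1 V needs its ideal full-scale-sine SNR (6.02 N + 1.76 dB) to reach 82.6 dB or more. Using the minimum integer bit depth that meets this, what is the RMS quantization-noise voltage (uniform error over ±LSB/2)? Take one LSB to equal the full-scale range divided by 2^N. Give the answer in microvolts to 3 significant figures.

Span: 1 V − (-1 V) = 2 V.
6.02 N + 1.76 ≥ 82.6 gives N ≥ 13.429, so the minimum integer is 14.
LSB = 2 V ÷ 2^14 = 2/16384 V = 122.07 µV.
RMS noise = LSB/√12 = 35.2 µV.

35.2 µV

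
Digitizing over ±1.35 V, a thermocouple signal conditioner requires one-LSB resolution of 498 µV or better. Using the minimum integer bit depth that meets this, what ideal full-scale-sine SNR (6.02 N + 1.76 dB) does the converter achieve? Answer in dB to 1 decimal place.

80.0 dB

Range = 1.35 − (-1.35) = 2.7 V.
Need 2^N ≥ 2.7 V / 498 µV = 5422 → N_min = 13.
6.02(13) + 1.76 = 80.02 dB.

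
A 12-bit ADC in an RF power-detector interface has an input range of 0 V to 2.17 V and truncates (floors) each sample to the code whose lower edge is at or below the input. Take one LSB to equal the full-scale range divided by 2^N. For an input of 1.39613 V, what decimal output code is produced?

Range is 2.17 V. LSB = 2.17 V / 2^12 ≈ 0.5298 mV.
V_in − V_min = 1.39613 − (0) = 1.39613 V.
Divide by LSB: 1.39613 × 4096/2.17 = 2635.2758.
Truncating gives code 2635.

2635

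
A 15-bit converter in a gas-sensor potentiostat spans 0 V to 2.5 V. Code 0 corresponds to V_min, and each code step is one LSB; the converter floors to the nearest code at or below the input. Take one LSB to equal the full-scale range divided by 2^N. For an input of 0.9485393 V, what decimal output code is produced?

12432

Range is 2.5 V. LSB = 2.5 V / 2^15 ≈ 76.29 µV.
V_in − V_min = 0.9485393 − (0) = 0.9485393 V.
Divide by LSB: 0.9485393 × 32768/2.5 = 12432.6943.
Truncating gives code 12432.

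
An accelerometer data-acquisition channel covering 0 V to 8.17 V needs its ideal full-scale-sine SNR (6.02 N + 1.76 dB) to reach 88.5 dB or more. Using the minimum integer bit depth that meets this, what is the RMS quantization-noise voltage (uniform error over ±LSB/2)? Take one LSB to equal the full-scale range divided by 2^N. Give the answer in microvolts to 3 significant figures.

72.0 µV

Range is 8.17 V.
6.02 N + 1.76 ≥ 88.5 gives N ≥ 14.409, so the minimum integer is 15.
LSB = 8.17 V / 2^15 = 249.33 µV.
σ_q = LSB/√12 = 249.33 µV/3.4641 = 72.0 µV.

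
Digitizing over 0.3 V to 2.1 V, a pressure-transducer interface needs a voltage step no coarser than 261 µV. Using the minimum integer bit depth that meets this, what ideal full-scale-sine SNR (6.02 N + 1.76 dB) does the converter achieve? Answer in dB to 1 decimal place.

80.0 dB

The full-scale span is 2.1 − (0.3) = 1.8 V.
Need 2^N ≥ 1.8 V / 261 µV = 6897 → N_min = 13.
SNR = 6.02 × 13 + 1.76 = 80.02 dB.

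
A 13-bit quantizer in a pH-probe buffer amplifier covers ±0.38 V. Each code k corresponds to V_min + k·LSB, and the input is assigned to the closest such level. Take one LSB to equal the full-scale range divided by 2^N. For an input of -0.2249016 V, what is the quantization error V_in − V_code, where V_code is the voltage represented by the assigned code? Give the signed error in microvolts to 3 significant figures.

Range = 0.38 − (-0.38) = 0.76 V. LSB = 0.76 V / 2^13 ≈ 92.77 µV.
Position in LSBs: (-0.2249016 − (-0.38)) × 8192/0.76 = 1671.7975; rounding gives k = 1672.
V_code = V_min + k × range/2^13 = -0.38 + 1672 × 0.76/8192 = -0.2248828125 V.
V_in − V_code = -0.2249016 − (-0.2248828125) = −18.8 µV.

−18.8 µV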